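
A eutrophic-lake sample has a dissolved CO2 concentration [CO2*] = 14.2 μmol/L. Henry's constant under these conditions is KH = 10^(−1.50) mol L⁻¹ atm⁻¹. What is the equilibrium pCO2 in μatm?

pCO2 = 449 μatm

KH = 10^(−1.50) = 3.162×10^-2 mol L⁻¹ atm⁻¹
pCO2 = [CO2*]/KH = 14.2×10^-6 / 3.162×10^-2 = 4.49×10^-4 atm = 449 μatm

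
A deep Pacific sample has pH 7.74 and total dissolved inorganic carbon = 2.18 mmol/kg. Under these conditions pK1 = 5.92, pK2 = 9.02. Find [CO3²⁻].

α₂ = 1 / (1 + [H⁺]/K2 + [H⁺]²/(K1K2)) = 1 / (1 + 10^+1.28 + 10^-0.54)
   = 1 / (1 + 19.055 + 0.28840) = 1/20.343 = 0.04916
[CO3²⁻] = α₂ × DIC = 0.04916 × 2.18 = 0.107 mmol/kg

[CO3²⁻] = 0.107 mmol/kg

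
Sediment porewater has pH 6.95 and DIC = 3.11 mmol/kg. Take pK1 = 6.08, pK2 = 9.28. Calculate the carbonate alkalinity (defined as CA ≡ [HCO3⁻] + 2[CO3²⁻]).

CA = [HCO3⁻] + 2[CO3²⁻] = (α₁ + 2α₂)·DIC
At pH 6.95: [H⁺]/K1 = 10^-0.87 = 0.13490, K2/[H⁺] = 10^-2.33 = 0.0046774
α₁ = 1/(1 + 0.13490 + 0.0046774) = 1/1.1396 = 0.8775; α₂ = α₁·K2/[H⁺] = 0.004104
α₁ + 2α₂ = 0.8857
CA = 0.8857 × 3.11 = 2.75 mmol/kg

CA = 2.75 mmol/kg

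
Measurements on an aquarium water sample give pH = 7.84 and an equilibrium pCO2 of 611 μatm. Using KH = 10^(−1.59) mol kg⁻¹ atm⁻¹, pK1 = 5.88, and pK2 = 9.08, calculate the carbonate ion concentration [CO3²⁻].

[CO2*] = KH · pCO2 = 10^(−1.59) × 611×10^-6 = 1.571×10^-5 mol/kg
α₀ = 1/(1 + K1/[H⁺] + K1K2/[H⁺]²) = 1/(1 + 10^+1.96 + 10^+0.72) = 0.01026
DIC = [CO2*]/α₀ = 1.571×10^-5 / 0.01026 = 1.530 mmol/kg
[CO3²⁻] = α₂·DIC; α₂ = 0.05385, so [CO3²⁻] = 0.05385 × 1.530 = 0.0824 mmol/kg

[CO3²⁻] = 0.0824 mmol/kg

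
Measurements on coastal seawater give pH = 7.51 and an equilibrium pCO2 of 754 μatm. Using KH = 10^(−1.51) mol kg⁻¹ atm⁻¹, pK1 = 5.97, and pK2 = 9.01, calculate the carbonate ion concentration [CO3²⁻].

[CO3²⁻] = 0.0255 mmol/kg

[CO2*] = KH · pCO2 = 10^(−1.51) × 754×10^-6 = 2.330×10^-5 mol/kg
α₀ = 1/(1 + K1/[H⁺] + K1K2/[H⁺]²) = 1/(1 + 10^+1.54 + 10^+0.04) = 0.02720
DIC = [CO2*]/α₀ = 2.330×10^-5 / 0.02720 = 0.8568 mmol/kg
[CO3²⁻] = α₂·DIC; α₂ = 0.02982, so [CO3²⁻] = 0.02982 × 0.8568 = 0.0255 mmol/kg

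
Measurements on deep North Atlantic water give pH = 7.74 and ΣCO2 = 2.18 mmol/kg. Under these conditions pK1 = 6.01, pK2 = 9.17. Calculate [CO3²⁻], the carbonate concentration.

[CO3²⁻] = 0.0767 mmol/kg

α₂ = 1 / (1 + [H⁺]/K2 + [H⁺]²/(K1K2)) = 1 / (1 + 10^+1.43 + 10^-0.30)
   = 1 / (1 + 26.915 + 0.50119) = 1/28.417 = 0.03519
[CO3²⁻] = α₂ × DIC = 0.03519 × 2.18 = 0.0767 mmol/kg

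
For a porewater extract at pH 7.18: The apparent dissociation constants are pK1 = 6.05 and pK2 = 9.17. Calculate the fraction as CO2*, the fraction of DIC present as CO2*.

α₀ = 0.0684

α₀ = 1 / (1 + K1/[H⁺] + K1K2/[H⁺]²) = 1 / (1 + 10^+1.13 + 10^-0.86)
   = 1 / (1 + 13.490 + 0.13804) = 1/14.628 = 0.06836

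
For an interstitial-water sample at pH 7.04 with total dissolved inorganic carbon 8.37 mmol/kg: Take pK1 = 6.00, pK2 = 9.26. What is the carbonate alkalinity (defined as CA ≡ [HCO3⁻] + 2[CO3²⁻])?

CA = 7.72 mmol/kg

CA = [HCO3⁻] + 2[CO3²⁻] = (α₁ + 2α₂)·DIC
At pH 7.04: [H⁺]/K1 = 10^-1.04 = 0.091201, K2/[H⁺] = 10^-2.22 = 0.0060256
α₁ = 1/(1 + 0.091201 + 0.0060256) = 1/1.0972 = 0.9114; α₂ = α₁·K2/[H⁺] = 0.005492
α₁ + 2α₂ = 0.9224
CA = 0.9224 × 8.37 = 7.72 mmol/kg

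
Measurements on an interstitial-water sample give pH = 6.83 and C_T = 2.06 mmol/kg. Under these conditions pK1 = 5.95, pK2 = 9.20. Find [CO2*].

α₀ = 1 / (1 + K1/[H⁺] + K1K2/[H⁺]²) = 1 / (1 + 10^+0.88 + 10^-1.49)
   = 1 / (1 + 7.5858 + 0.032359) = 1/8.6181 = 0.1160
[CO2*] = α₀ × DIC = 0.1160 × 2.06 = 0.239 mmol/kg

[CO2*] = 0.239 mmol/kg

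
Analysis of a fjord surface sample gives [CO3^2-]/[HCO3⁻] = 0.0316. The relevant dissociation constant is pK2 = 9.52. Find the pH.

pH = 8.02

From K2 = [H⁺][CO3^2-]/[HCO3⁻]:  pH = pK2 + log₁₀([CO3^2-]/[HCO3⁻])
log₁₀(0.0316) = -1.500
pH = 9.52 + (-1.500) = 8.02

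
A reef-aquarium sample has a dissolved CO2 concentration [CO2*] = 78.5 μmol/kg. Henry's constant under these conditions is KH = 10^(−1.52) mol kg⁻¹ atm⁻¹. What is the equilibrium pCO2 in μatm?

KH = 10^(−1.52) = 3.020×10^-2 mol kg⁻¹ atm⁻¹
pCO2 = [CO2*]/KH = 78.5×10^-6 / 3.020×10^-2 = 2.60×10^-3 atm = 2600 μatm

pCO2 = 2600 μatm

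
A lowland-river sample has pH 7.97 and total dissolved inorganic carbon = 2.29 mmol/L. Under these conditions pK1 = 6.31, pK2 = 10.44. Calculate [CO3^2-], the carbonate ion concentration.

[CO3²⁻] = 7.57 μmol/L

α₂ = 1 / (1 + [H⁺]/K2 + [H⁺]²/(K1K2)) = 1 / (1 + 10^+2.47 + 10^+0.81)
   = 1 / (1 + 295.12 + 6.4565) = 1/302.58 = 0.003305
[CO3²⁻] = α₂ × DIC = 0.003305 × 2.29 = 0.00757 mmol/L = 7.57 μmol/L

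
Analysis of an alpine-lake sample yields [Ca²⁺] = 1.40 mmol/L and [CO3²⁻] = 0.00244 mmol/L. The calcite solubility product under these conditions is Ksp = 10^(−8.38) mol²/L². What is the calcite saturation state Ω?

Ω = 0.819

Ksp = 10^(−8.38) = 4.169×10^-9
Ω = [Ca²⁺][CO3²⁻]/Ksp = (1.40×10^-3)(0.00244×10^-3) / 4.169×10^-9 = 0.819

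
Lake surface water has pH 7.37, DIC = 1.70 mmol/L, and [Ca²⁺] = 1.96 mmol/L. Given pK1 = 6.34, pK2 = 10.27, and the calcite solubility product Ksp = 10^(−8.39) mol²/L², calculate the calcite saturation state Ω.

α₂ = 1 / (1 + [H⁺]/K2 + [H⁺]²/(K1K2)) = 1 / (1 + 10^+2.90 + 10^+1.87)
   = 1 / (1 + 794.33 + 74.131) = 1/869.46 = 0.001150
[CO3²⁻] = α₂ × DIC = 0.001150 × 1.70 = 0.001955 mmol/L = 1.955 μmol/L
Ksp = 10^(−8.39) = 4.074×10^-9
Ω = [Ca²⁺][CO3²⁻]/Ksp = (1.96×10^-3)(1.955×10^-6) / 4.074×10^-9 = 0.941

Ω = 0.941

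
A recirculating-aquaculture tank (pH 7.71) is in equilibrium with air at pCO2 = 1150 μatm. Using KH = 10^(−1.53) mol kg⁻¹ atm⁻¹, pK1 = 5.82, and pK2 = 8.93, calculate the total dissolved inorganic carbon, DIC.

DIC = 2.83 mmol/kg

[CO2*] = KH · pCO2 = 10^(−1.53) × 1150×10^-6 = 3.394×10^-5 mol/kg
α₀ = 1/(1 + K1/[H⁺] + K1K2/[H⁺]²) = 1/(1 + 10^+1.89 + 10^+0.67) = 0.01200
DIC = [CO2*]/α₀ = 3.394×10^-5 / 0.01200 = 2.83 mmol/kg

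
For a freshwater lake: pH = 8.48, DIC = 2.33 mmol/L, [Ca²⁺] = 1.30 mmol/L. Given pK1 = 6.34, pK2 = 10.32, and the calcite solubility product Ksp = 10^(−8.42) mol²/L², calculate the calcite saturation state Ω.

α₂ = 1 / (1 + [H⁺]/K2 + [H⁺]²/(K1K2)) = 1 / (1 + 10^+1.84 + 10^-0.30)
   = 1 / (1 + 69.183 + 0.50119) = 1/70.684 = 0.01415
[CO3²⁻] = α₂ × DIC = 0.01415 × 2.33 = 0.03296 mmol/L
Ksp = 10^(−8.42) = 3.802×10^-9
Ω = [Ca²⁺][CO3²⁻]/Ksp = (1.30×10^-3)(3.296×10^-5) / 3.802×10^-9 = 11.3

Ω = 11.3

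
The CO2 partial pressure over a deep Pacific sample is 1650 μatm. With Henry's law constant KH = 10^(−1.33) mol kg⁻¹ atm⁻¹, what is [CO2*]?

KH = 10^(−1.33) = 4.677×10^-2 mol kg⁻¹ atm⁻¹
[CO2*] = KH · pCO2 = 4.677×10^-2 × 1650×10^-6 atm = 7.72×10^-5 mol/kg

[CO2*] = 77.2 μmol/kg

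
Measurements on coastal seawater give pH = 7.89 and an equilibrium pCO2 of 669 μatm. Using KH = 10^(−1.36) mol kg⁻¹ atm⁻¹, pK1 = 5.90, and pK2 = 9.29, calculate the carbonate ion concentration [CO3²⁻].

[CO2*] = KH · pCO2 = 10^(−1.36) × 669×10^-6 = 2.920×10^-5 mol/kg
α₀ = 1/(1 + K1/[H⁺] + K1K2/[H⁺]²) = 1/(1 + 10^+1.99 + 10^+0.59) = 0.009745
DIC = [CO2*]/α₀ = 2.920×10^-5 / 0.009745 = 2.997 mmol/kg
[CO3²⁻] = α₂·DIC; α₂ = 0.03791, so [CO3²⁻] = 0.03791 × 2.997 = 0.114 mmol/kg

[CO3²⁻] = 0.114 mmol/kg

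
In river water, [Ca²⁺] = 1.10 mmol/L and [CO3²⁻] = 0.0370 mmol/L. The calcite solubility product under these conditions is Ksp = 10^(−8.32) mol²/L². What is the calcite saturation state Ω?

Ω = 8.50

Ksp = 10^(−8.32) = 4.786×10^-9
Ω = [Ca²⁺][CO3²⁻]/Ksp = (1.10×10^-3)(0.0370×10^-3) / 4.786×10^-9 = 8.50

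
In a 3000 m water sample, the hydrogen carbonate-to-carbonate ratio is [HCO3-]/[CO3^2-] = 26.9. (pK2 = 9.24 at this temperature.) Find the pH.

From K2 = [H⁺][CO3^2-]/[HCO3-]:  pH = pK2 − log₁₀([HCO3-]/[CO3^2-])
log₁₀(26.9) = +1.430
pH = 9.24 − (+1.430) = 7.81

pH = 7.81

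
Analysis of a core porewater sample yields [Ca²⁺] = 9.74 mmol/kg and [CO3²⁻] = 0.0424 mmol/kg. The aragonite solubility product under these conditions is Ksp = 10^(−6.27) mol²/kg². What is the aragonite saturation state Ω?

Ksp = 10^(−6.27) = 5.370×10^-7
Ω = [Ca²⁺][CO3²⁻]/Ksp = (9.74×10^-3)(0.0424×10^-3) / 5.370×10^-7 = 0.769

Ω = 0.769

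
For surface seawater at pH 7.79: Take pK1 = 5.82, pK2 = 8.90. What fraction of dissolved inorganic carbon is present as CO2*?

α₀ = 0.00985

α₀ = 1 / (1 + K1/[H⁺] + K1K2/[H⁺]²) = 1 / (1 + 10^+1.97 + 10^+0.86)
   = 1 / (1 + 93.325 + 7.2444) = 1/101.57 = 0.009845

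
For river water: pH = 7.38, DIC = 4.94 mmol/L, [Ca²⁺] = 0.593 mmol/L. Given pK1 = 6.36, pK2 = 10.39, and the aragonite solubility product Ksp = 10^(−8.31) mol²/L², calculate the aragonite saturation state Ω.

α₂ = 1 / (1 + [H⁺]/K2 + [H⁺]²/(K1K2)) = 1 / (1 + 10^+3.01 + 10^+1.99)
   = 1 / (1 + 1023.3 + 97.724) = 1/1122.0 = 0.0008913
[CO3²⁻] = α₂ × DIC = 0.0008913 × 4.94 = 0.004403 mmol/L = 4.403 μmol/L
Ksp = 10^(−8.31) = 4.898×10^-9
Ω = [Ca²⁺][CO3²⁻]/Ksp = (0.593×10^-3)(4.403×10^-6) / 4.898×10^-9 = 0.533

Ω = 0.533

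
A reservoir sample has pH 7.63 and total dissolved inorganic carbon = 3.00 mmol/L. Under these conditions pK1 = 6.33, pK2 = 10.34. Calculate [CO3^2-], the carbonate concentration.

α₂ = 1 / (1 + [H⁺]/K2 + [H⁺]²/(K1K2)) = 1 / (1 + 10^+2.71 + 10^+1.41)
   = 1 / (1 + 512.86 + 25.704) = 1/539.57 = 0.001853
[CO3²⁻] = α₂ × DIC = 0.001853 × 3.00 = 0.00556 mmol/L = 5.56 μmol/L

[CO3²⁻] = 5.56 μmol/L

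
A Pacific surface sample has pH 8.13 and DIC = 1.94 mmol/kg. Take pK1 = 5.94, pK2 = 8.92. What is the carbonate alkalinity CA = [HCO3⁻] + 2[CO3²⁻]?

CA = [HCO3⁻] + 2[CO3²⁻] = (α₁ + 2α₂)·DIC
At pH 8.13: [H⁺]/K1 = 10^-2.19 = 0.0064565, K2/[H⁺] = 10^-0.79 = 0.16218
α₁ = 1/(1 + 0.0064565 + 0.16218) = 1/1.1686 = 0.8557; α₂ = α₁·K2/[H⁺] = 0.1388
α₁ + 2α₂ = 1.1333
CA = 1.1333 × 1.94 = 2.20 mmol/kg

CA = 2.20 mmol/kg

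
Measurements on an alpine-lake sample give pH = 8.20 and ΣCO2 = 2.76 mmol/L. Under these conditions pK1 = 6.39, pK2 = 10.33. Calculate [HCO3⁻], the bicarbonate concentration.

[HCO3⁻] = 2.70 mmol/L

α₁ = 1 / (1 + [H⁺]/K1 + K2/[H⁺]) = 1 / (1 + 10^-1.81 + 10^-2.13)
   = 1 / (1 + 0.015488 + 0.0074131) = 1/1.0229 = 0.9776
[HCO3⁻] = α₁ × DIC = 0.9776 × 2.76 = 2.70 mmol/L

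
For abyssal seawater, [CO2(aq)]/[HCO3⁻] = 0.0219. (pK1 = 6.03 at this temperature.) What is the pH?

pH = 7.69

From K1 = [H⁺][HCO3⁻]/[CO2(aq)]:  pH = pK1 − log₁₀([CO2(aq)]/[HCO3⁻])
log₁₀(0.0219) = -1.660
pH = 6.03 − (-1.660) = 7.69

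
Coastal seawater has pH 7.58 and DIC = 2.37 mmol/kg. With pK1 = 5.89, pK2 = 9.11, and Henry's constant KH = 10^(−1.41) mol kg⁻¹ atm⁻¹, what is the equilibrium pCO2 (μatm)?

α₀ = 1 / (1 + K1/[H⁺] + K1K2/[H⁺]²) = 1 / (1 + 10^+1.69 + 10^+0.16)
   = 1 / (1 + 48.978 + 1.4454) = 1/51.423 = 0.01945
[CO2*] = α₀ × DIC = 0.01945 × 2.37 = 0.04609 mmol/kg
pCO2 = [CO2*]/KH = 4.609×10^-5 / 3.890×10^-2 = 1180 μatm

pCO2 = 1180 μatm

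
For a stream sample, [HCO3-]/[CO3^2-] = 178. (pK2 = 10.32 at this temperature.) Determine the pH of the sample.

From K2 = [H⁺][CO3^2-]/[HCO3-]:  pH = pK2 − log₁₀([HCO3-]/[CO3^2-])
log₁₀(178) = +2.250
pH = 10.32 − (+2.250) = 8.07

pH = 8.07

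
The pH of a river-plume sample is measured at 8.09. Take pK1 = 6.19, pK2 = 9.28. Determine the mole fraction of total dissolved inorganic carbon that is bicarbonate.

α₁ = 0.928

α₁ = 1 / (1 + [H⁺]/K1 + K2/[H⁺]) = 1 / (1 + 10^-1.90 + 10^-1.19)
   = 1 / (1 + 0.012589 + 0.064565) = 1/1.0772 = 0.9284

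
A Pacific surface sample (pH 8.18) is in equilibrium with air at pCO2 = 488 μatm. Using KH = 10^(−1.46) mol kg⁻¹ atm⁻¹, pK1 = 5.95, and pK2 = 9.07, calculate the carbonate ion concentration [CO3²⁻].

[CO2*] = KH · pCO2 = 10^(−1.46) × 488×10^-6 = 1.692×10^-5 mol/kg
α₀ = 1/(1 + K1/[H⁺] + K1K2/[H⁺]²) = 1/(1 + 10^+2.23 + 10^+1.34) = 0.005189
DIC = [CO2*]/α₀ = 1.692×10^-5 / 0.005189 = 3.261 mmol/kg
[CO3²⁻] = α₂·DIC; α₂ = 0.1135, so [CO3²⁻] = 0.1135 × 3.261 = 0.370 mmol/kg

[CO3²⁻] = 0.370 mmol/kg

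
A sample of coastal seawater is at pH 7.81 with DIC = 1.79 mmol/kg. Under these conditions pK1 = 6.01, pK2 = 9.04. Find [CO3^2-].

[CO3²⁻] = 0.0981 mmol/kg

α₂ = 1 / (1 + [H⁺]/K2 + [H⁺]²/(K1K2)) = 1 / (1 + 10^+1.23 + 10^-0.57)
   = 1 / (1 + 16.982 + 0.26915) = 1/18.252 = 0.05479
[CO3²⁻] = α₂ × DIC = 0.05479 × 1.79 = 0.0981 mmol/kg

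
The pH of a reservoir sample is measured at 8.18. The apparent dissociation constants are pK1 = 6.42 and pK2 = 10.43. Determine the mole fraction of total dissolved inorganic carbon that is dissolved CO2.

α₀ = 0.0170

α₀ = 1 / (1 + K1/[H⁺] + K1K2/[H⁺]²) = 1 / (1 + 10^+1.76 + 10^-0.49)
   = 1 / (1 + 57.544 + 0.32359) = 1/58.868 = 0.01699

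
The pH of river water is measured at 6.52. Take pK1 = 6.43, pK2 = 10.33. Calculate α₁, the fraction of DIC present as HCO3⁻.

α₁ = 0.552

α₁ = 1 / (1 + [H⁺]/K1 + K2/[H⁺]) = 1 / (1 + 10^-0.09 + 10^-3.81)
   = 1 / (1 + 0.81283 + 0.00015488) = 1/1.8130 = 0.5516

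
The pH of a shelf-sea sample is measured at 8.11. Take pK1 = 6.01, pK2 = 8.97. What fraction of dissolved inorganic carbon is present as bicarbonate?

α₁ = 1 / (1 + [H⁺]/K1 + K2/[H⁺]) = 1 / (1 + 10^-2.10 + 10^-0.86)
   = 1 / (1 + 0.0079433 + 0.13804) = 1/1.1460 = 0.8726

α₁ = 0.873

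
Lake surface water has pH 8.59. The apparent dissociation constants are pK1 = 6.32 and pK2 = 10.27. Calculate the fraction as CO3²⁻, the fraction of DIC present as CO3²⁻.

α₂ = 1 / (1 + [H⁺]/K2 + [H⁺]²/(K1K2)) = 1 / (1 + 10^+1.68 + 10^-0.59)
   = 1 / (1 + 47.863 + 0.25704) = 1/49.120 = 0.02036

α₂ = 0.0204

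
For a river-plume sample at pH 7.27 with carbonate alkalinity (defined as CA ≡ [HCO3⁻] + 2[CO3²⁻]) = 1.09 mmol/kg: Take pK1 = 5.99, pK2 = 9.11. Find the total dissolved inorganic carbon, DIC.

DIC = 1.13 mmol/kg

CA = [HCO3⁻] + 2[CO3²⁻] = (α₁ + 2α₂)·DIC
At pH 7.27: [H⁺]/K1 = 10^-1.28 = 0.052481, K2/[H⁺] = 10^-1.84 = 0.014454
α₁ = 1/(1 + 0.052481 + 0.014454) = 1/1.0669 = 0.9373; α₂ = α₁·K2/[H⁺] = 0.01355
α₁ + 2α₂ = 0.9644
DIC = CA / (α₁ + 2α₂) = 1.09 / 0.9644 = 1.13 mmol/kg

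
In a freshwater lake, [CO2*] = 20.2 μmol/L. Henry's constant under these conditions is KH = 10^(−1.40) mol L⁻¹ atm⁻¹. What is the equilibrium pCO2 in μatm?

pCO2 = 507 μatm

KH = 10^(−1.40) = 3.981×10^-2 mol L⁻¹ atm⁻¹
pCO2 = [CO2*]/KH = 20.2×10^-6 / 3.981×10^-2 = 5.07×10^-4 atm = 507 μatm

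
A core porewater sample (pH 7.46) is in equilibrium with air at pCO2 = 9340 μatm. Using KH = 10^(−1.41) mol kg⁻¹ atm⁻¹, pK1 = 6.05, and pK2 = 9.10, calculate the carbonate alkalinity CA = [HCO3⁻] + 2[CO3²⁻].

[CO2*] = KH · pCO2 = 10^(−1.41) × 9340×10^-6 = 3.634×10^-4 mol/kg
α₀ = 1/(1 + K1/[H⁺] + K1K2/[H⁺]²) = 1/(1 + 10^+1.41 + 10^-0.23) = 0.03664
DIC = [CO2*]/α₀ = 3.634×10^-4 / 0.03664 = 9.917 mmol/kg
CA = (α₁ + 2α₂)·DIC = (0.9418 + 2×0.02158) × 9.917 = 9.77 mmol/kg

CA = 9.77 mmol/kg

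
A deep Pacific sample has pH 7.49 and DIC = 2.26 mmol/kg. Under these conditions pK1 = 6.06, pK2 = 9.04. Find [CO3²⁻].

[CO3²⁻] = 0.0598 mmol/kg

α₂ = 1 / (1 + [H⁺]/K2 + [H⁺]²/(K1K2)) = 1 / (1 + 10^+1.55 + 10^+0.12)
   = 1 / (1 + 35.481 + 1.3183) = 1/37.800 = 0.02646
[CO3²⁻] = α₂ × DIC = 0.02646 × 2.26 = 0.0598 mmol/kg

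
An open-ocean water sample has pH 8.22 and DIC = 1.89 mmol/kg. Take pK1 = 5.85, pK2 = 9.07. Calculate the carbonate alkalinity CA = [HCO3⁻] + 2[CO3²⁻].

CA = 2.12 mmol/kg

CA = [HCO3⁻] + 2[CO3²⁻] = (α₁ + 2α₂)·DIC
At pH 8.22: [H⁺]/K1 = 10^-2.37 = 0.0042658, K2/[H⁺] = 10^-0.85 = 0.14125
α₁ = 1/(1 + 0.0042658 + 0.14125) = 1/1.1455 = 0.8730; α₂ = α₁·K2/[H⁺] = 0.1233
α₁ + 2α₂ = 1.1196
CA = 1.1196 × 1.89 = 2.12 mmol/kg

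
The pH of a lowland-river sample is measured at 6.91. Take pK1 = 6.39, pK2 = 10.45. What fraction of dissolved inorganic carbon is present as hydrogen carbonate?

α₁ = 0.768

α₁ = 1 / (1 + [H⁺]/K1 + K2/[H⁺]) = 1 / (1 + 10^-0.52 + 10^-3.54)
   = 1 / (1 + 0.30200 + 0.00028840) = 1/1.3023 = 0.7679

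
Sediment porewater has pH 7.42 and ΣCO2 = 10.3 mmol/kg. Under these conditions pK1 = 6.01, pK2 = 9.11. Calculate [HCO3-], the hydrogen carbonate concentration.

[HCO3⁻] = 9.72 mmol/kg

α₁ = 1 / (1 + [H⁺]/K1 + K2/[H⁺]) = 1 / (1 + 10^-1.41 + 10^-1.69)
   = 1 / (1 + 0.038905 + 0.020417) = 1/1.0593 = 0.9440
[HCO3⁻] = α₁ × DIC = 0.9440 × 10.3 = 9.72 mmol/kg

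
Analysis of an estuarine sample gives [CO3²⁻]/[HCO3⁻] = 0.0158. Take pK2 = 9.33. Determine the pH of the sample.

pH = 7.53

From K2 = [H⁺][CO3²⁻]/[HCO3⁻]:  pH = pK2 + log₁₀([CO3²⁻]/[HCO3⁻])
log₁₀(0.0158) = -1.801
pH = 9.33 + (-1.801) = 7.53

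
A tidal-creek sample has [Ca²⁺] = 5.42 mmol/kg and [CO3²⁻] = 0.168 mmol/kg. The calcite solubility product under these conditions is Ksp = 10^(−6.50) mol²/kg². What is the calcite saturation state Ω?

Ksp = 10^(−6.50) = 3.162×10^-7
Ω = [Ca²⁺][CO3²⁻]/Ksp = (5.42×10^-3)(0.168×10^-3) / 3.162×10^-7 = 2.88

Ω = 2.88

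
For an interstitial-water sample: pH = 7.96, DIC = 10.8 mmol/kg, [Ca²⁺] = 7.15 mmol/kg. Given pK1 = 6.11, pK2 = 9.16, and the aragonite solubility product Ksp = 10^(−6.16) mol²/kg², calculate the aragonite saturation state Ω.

Ω = 6.54

α₂ = 1 / (1 + [H⁺]/K2 + [H⁺]²/(K1K2)) = 1 / (1 + 10^+1.20 + 10^-0.65)
   = 1 / (1 + 15.849 + 0.22387) = 1/17.073 = 0.05857
[CO3²⁻] = α₂ × DIC = 0.05857 × 10.8 = 0.6326 mmol/kg
Ksp = 10^(−6.16) = 6.918×10^-7
Ω = [Ca²⁺][CO3²⁻]/Ksp = (7.15×10^-3)(6.326×10^-4) / 6.918×10^-7 = 6.54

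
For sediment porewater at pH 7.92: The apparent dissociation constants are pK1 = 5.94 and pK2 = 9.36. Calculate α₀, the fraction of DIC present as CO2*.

α₀ = 0.0100

α₀ = 1 / (1 + K1/[H⁺] + K1K2/[H⁺]²) = 1 / (1 + 10^+1.98 + 10^+0.54)
   = 1 / (1 + 95.499 + 3.4674) = 1/99.967 = 0.01000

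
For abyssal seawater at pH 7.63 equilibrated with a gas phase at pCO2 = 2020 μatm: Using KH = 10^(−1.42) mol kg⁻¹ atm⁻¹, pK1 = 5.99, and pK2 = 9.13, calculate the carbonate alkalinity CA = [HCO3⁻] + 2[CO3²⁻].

[CO2*] = KH · pCO2 = 10^(−1.42) × 2020×10^-6 = 7.680×10^-5 mol/kg
α₀ = 1/(1 + K1/[H⁺] + K1K2/[H⁺]²) = 1/(1 + 10^+1.64 + 10^+0.14) = 0.02172
DIC = [CO2*]/α₀ = 7.680×10^-5 / 0.02172 = 3.535 mmol/kg
CA = (α₁ + 2α₂)·DIC = (0.9483 + 2×0.02999) × 3.535 = 3.56 mmol/kg

CA = 3.56 mmol/kg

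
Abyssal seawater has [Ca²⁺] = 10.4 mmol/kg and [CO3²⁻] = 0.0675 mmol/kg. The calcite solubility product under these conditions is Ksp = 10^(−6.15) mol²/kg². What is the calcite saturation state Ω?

Ω = 0.992

Ksp = 10^(−6.15) = 7.079×10^-7
Ω = [Ca²⁺][CO3²⁻]/Ksp = (10.4×10^-3)(0.0675×10^-3) / 7.079×10^-7 = 0.992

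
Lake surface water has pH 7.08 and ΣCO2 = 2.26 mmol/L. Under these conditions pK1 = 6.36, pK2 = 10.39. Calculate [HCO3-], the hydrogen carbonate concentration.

[HCO3⁻] = 1.90 mmol/L

α₁ = 1 / (1 + [H⁺]/K1 + K2/[H⁺]) = 1 / (1 + 10^-0.72 + 10^-3.31)
   = 1 / (1 + 0.19055 + 0.00048978) = 1/1.1910 = 0.8396
[HCO3⁻] = α₁ × DIC = 0.8396 × 2.26 = 1.90 mmol/L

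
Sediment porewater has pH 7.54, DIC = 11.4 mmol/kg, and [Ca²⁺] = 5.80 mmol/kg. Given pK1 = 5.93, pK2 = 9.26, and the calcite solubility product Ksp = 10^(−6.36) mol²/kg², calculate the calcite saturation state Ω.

α₂ = 1 / (1 + [H⁺]/K2 + [H⁺]²/(K1K2)) = 1 / (1 + 10^+1.72 + 10^+0.11)
   = 1 / (1 + 52.481 + 1.2882) = 1/54.769 = 0.01826
[CO3²⁻] = α₂ × DIC = 0.01826 × 11.4 = 0.2081 mmol/kg
Ksp = 10^(−6.36) = 4.365×10^-7
Ω = [Ca²⁺][CO3²⁻]/Ksp = (5.80×10^-3)(2.081×10^-4) / 4.365×10^-7 = 2.77

Ω = 2.77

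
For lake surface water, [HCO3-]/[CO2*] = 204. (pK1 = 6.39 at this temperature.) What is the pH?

pH = 8.70

From K1 = [H⁺][HCO3-]/[CO2*]:  pH = pK1 + log₁₀([HCO3-]/[CO2*])
log₁₀(204) = +2.310
pH = 6.39 + (+2.310) = 8.70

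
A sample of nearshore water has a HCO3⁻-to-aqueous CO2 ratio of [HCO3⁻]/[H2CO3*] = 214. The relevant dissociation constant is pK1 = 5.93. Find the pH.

pH = 8.26

From K1 = [H⁺][HCO3⁻]/[H2CO3*]:  pH = pK1 + log₁₀([HCO3⁻]/[H2CO3*])
log₁₀(214) = +2.330
pH = 5.93 + (+2.330) = 8.26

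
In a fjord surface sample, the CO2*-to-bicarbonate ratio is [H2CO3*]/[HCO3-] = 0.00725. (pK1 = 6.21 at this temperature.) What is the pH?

pH = 8.35

From K1 = [H⁺][HCO3-]/[H2CO3*]:  pH = pK1 − log₁₀([H2CO3*]/[HCO3-])
log₁₀(0.00725) = -2.140
pH = 6.21 − (-2.140) = 8.35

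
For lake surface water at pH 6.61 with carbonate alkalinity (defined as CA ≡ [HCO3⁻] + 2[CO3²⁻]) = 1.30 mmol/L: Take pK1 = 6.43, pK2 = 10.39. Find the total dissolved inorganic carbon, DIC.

DIC = 2.16 mmol/L

CA = [HCO3⁻] + 2[CO3²⁻] = (α₁ + 2α₂)·DIC
At pH 6.61: [H⁺]/K1 = 10^-0.18 = 0.66069, K2/[H⁺] = 10^-3.78 = 0.00016596
α₁ = 1/(1 + 0.66069 + 0.00016596) = 1/1.6609 = 0.6021; α₂ = α₁·K2/[H⁺] = 9.992×10^-5
α₁ + 2α₂ = 0.6023
DIC = CA / (α₁ + 2α₂) = 1.30 / 0.6023 = 2.16 mmol/L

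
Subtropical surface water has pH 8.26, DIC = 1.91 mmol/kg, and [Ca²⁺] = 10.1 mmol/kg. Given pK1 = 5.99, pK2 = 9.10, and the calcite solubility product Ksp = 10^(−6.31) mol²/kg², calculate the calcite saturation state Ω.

Ω = 4.95

α₂ = 1 / (1 + [H⁺]/K2 + [H⁺]²/(K1K2)) = 1 / (1 + 10^+0.84 + 10^-1.43)
   = 1 / (1 + 6.9183 + 0.037154) = 1/7.9555 = 0.1257
[CO3²⁻] = α₂ × DIC = 0.1257 × 1.91 = 0.2401 mmol/kg
Ksp = 10^(−6.31) = 4.898×10^-7
Ω = [Ca²⁺][CO3²⁻]/Ksp = (10.1×10^-3)(2.401×10^-4) / 4.898×10^-7 = 4.95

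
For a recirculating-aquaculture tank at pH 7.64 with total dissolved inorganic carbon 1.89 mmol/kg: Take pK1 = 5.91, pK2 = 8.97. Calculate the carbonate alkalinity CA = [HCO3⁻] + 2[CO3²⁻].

CA = 1.94 mmol/kg

CA = [HCO3⁻] + 2[CO3²⁻] = (α₁ + 2α₂)·DIC
At pH 7.64: [H⁺]/K1 = 10^-1.73 = 0.018621, K2/[H⁺] = 10^-1.33 = 0.046774
α₁ = 1/(1 + 0.018621 + 0.046774) = 1/1.0654 = 0.9386; α₂ = α₁·K2/[H⁺] = 0.04390
α₁ + 2α₂ = 1.0264
CA = 1.0264 × 1.89 = 1.94 mmol/kg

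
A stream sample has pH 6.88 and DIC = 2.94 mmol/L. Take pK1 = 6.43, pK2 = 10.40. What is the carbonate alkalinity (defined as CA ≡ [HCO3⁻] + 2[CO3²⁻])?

CA = 2.17 mmol/L

CA = [HCO3⁻] + 2[CO3²⁻] = (α₁ + 2α₂)·DIC
At pH 6.88: [H⁺]/K1 = 10^-0.45 = 0.35481, K2/[H⁺] = 10^-3.52 = 0.00030200
α₁ = 1/(1 + 0.35481 + 0.00030200) = 1/1.3551 = 0.7379; α₂ = α₁·K2/[H⁺] = 0.0002229
α₁ + 2α₂ = 0.7384
CA = 0.7384 × 2.94 = 2.17 mmol/L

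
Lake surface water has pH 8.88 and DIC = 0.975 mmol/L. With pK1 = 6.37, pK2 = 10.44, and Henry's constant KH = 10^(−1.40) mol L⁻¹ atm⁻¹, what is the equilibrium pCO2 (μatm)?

pCO2 = 73.4 μatm

α₀ = 1 / (1 + K1/[H⁺] + K1K2/[H⁺]²) = 1 / (1 + 10^+2.51 + 10^+0.95)
   = 1 / (1 + 323.59 + 8.9125) = 1/333.51 = 0.002998
[CO2*] = α₀ × DIC = 0.002998 × 0.975 = 0.002923 mmol/L = 2.923 μmol/L
pCO2 = [CO2*]/KH = 2.923×10^-6 / 3.981×10^-2 = 73.4 μatm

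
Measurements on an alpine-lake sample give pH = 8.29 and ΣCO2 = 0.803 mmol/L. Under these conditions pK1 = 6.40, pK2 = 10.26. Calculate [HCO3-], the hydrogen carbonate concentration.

[HCO3⁻] = 0.784 mmol/L

α₁ = 1 / (1 + [H⁺]/K1 + K2/[H⁺]) = 1 / (1 + 10^-1.89 + 10^-1.97)
   = 1 / (1 + 0.012882 + 0.010715) = 1/1.0236 = 0.9769
[HCO3⁻] = α₁ × DIC = 0.9769 × 0.803 = 0.784 mmol/L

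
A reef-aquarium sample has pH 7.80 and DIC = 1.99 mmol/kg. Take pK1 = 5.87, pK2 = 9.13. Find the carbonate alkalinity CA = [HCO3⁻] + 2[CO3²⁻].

CA = 2.06 mmol/kg

CA = [HCO3⁻] + 2[CO3²⁻] = (α₁ + 2α₂)·DIC
At pH 7.80: [H⁺]/K1 = 10^-1.93 = 0.011749, K2/[H⁺] = 10^-1.33 = 0.046774
α₁ = 1/(1 + 0.011749 + 0.046774) = 1/1.0585 = 0.9447; α₂ = α₁·K2/[H⁺] = 0.04419
α₁ + 2α₂ = 1.0331
CA = 1.0331 × 1.99 = 2.06 mmol/kg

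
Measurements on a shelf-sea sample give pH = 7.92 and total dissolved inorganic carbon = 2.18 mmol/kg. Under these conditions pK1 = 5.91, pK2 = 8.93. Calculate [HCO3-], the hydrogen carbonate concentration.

α₁ = 1 / (1 + [H⁺]/K1 + K2/[H⁺]) = 1 / (1 + 10^-2.01 + 10^-1.01)
   = 1 / (1 + 0.0097724 + 0.097724) = 1/1.1075 = 0.9029
[HCO3⁻] = α₁ × DIC = 0.9029 × 2.18 = 1.97 mmol/kg

[HCO3⁻] = 1.97 mmol/kg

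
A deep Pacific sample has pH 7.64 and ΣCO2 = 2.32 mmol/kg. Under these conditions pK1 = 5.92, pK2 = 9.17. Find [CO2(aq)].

[CO2*] = 0.0422 mmol/kg

α₀ = 1 / (1 + K1/[H⁺] + K1K2/[H⁺]²) = 1 / (1 + 10^+1.72 + 10^+0.19)
   = 1 / (1 + 52.481 + 1.5488) = 1/55.030 = 0.01817
[CO2*] = α₀ × DIC = 0.01817 × 2.32 = 0.0422 mmol/kg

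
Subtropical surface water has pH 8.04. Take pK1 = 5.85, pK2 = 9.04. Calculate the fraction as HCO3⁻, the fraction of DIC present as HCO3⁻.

α₁ = 0.904

α₁ = 1 / (1 + [H⁺]/K1 + K2/[H⁺]) = 1 / (1 + 10^-2.19 + 10^-1.00)
   = 1 / (1 + 0.0064565 + 0.10000) = 1/1.1065 = 0.9038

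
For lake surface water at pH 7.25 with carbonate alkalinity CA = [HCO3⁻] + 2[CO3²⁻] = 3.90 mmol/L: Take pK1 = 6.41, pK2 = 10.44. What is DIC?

DIC = 4.46 mmol/L

CA = [HCO3⁻] + 2[CO3²⁻] = (α₁ + 2α₂)·DIC
At pH 7.25: [H⁺]/K1 = 10^-0.84 = 0.14454, K2/[H⁺] = 10^-3.19 = 0.00064565
α₁ = 1/(1 + 0.14454 + 0.00064565) = 1/1.1452 = 0.8732; α₂ = α₁·K2/[H⁺] = 0.0005638
α₁ + 2α₂ = 0.8743
DIC = CA / (α₁ + 2α₂) = 3.90 / 0.8743 = 4.46 mmol/L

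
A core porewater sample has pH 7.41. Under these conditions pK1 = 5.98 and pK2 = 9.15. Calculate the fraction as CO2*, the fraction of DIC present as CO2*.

α₀ = 1 / (1 + K1/[H⁺] + K1K2/[H⁺]²) = 1 / (1 + 10^+1.43 + 10^-0.31)
   = 1 / (1 + 26.915 + 0.48978) = 1/28.405 = 0.03520

α₀ = 0.0352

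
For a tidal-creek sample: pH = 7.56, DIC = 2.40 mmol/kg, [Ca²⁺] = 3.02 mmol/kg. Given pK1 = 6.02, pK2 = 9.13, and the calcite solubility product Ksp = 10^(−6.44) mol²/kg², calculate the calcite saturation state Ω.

Ω = 0.509

α₂ = 1 / (1 + [H⁺]/K2 + [H⁺]²/(K1K2)) = 1 / (1 + 10^+1.57 + 10^+0.03)
   = 1 / (1 + 37.154 + 1.0715) = 1/39.225 = 0.02549
[CO3²⁻] = α₂ × DIC = 0.02549 × 2.40 = 0.06119 mmol/kg
Ksp = 10^(−6.44) = 3.631×10^-7
Ω = [Ca²⁺][CO3²⁻]/Ksp = (3.02×10^-3)(6.119×10^-5) / 3.631×10^-7 = 0.509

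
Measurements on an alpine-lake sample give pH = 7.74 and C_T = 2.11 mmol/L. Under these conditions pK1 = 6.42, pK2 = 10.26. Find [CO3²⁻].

α₂ = 1 / (1 + [H⁺]/K2 + [H⁺]²/(K1K2)) = 1 / (1 + 10^+2.52 + 10^+1.20)
   = 1 / (1 + 331.13 + 15.849) = 1/347.98 = 0.002874
[CO3²⁻] = α₂ × DIC = 0.002874 × 2.11 = 0.00606 mmol/L = 6.06 μmol/L

[CO3²⁻] = 6.06 μmol/L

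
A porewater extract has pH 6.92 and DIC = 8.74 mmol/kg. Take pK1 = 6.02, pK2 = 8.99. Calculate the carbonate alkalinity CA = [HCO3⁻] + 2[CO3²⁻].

CA = 7.84 mmol/kg

CA = [HCO3⁻] + 2[CO3²⁻] = (α₁ + 2α₂)·DIC
At pH 6.92: [H⁺]/K1 = 10^-0.90 = 0.12589, K2/[H⁺] = 10^-2.07 = 0.0085114
α₁ = 1/(1 + 0.12589 + 0.0085114) = 1/1.1344 = 0.8815; α₂ = α₁·K2/[H⁺] = 0.007503
α₁ + 2α₂ = 0.8965
CA = 0.8965 × 8.74 = 7.84 mmol/kg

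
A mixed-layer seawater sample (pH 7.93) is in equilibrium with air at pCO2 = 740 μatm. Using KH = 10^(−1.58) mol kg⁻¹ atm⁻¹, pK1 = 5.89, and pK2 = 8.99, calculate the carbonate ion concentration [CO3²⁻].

[CO3²⁻] = 0.186 mmol/kg

[CO2*] = KH · pCO2 = 10^(−1.58) × 740×10^-6 = 1.946×10^-5 mol/kg
α₀ = 1/(1 + K1/[H⁺] + K1K2/[H⁺]²) = 1/(1 + 10^+2.04 + 10^+0.98) = 0.008320
DIC = [CO2*]/α₀ = 1.946×10^-5 / 0.008320 = 2.340 mmol/kg
[CO3²⁻] = α₂·DIC; α₂ = 0.07945, so [CO3²⁻] = 0.07945 × 2.340 = 0.186 mmol/kg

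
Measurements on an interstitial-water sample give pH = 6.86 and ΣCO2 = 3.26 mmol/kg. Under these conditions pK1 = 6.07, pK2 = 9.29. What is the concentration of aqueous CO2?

α₀ = 1 / (1 + K1/[H⁺] + K1K2/[H⁺]²) = 1 / (1 + 10^+0.79 + 10^-1.64)
   = 1 / (1 + 6.1660 + 0.022909) = 1/7.1889 = 0.1391
[CO2*] = α₀ × DIC = 0.1391 × 3.26 = 0.453 mmol/kg

[CO2*] = 0.453 mmol/kg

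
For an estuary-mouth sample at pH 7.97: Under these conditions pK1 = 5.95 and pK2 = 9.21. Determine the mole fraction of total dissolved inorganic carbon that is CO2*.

α₀ = 0.00895

α₀ = 1 / (1 + K1/[H⁺] + K1K2/[H⁺]²) = 1 / (1 + 10^+2.02 + 10^+0.78)
   = 1 / (1 + 104.71 + 6.0256) = 1/111.74 = 0.008949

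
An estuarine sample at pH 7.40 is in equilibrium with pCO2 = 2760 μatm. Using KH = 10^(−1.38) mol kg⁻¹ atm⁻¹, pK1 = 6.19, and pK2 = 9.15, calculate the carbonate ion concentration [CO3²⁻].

[CO2*] = KH · pCO2 = 10^(−1.38) × 2760×10^-6 = 1.151×10^-4 mol/kg
α₀ = 1/(1 + K1/[H⁺] + K1K2/[H⁺]²) = 1/(1 + 10^+1.21 + 10^-0.54) = 0.05712
DIC = [CO2*]/α₀ = 1.151×10^-4 / 0.05712 = 2.014 mmol/kg
[CO3²⁻] = α₂·DIC; α₂ = 0.01647, so [CO3²⁻] = 0.01647 × 2.014 = 0.0332 mmol/kg

[CO3²⁻] = 0.0332 mmol/kg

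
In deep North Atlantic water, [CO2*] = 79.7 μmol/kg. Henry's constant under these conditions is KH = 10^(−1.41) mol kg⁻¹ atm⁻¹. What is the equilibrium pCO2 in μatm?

pCO2 = 2050 μatm

KH = 10^(−1.41) = 3.890×10^-2 mol kg⁻¹ atm⁻¹
pCO2 = [CO2*]/KH = 79.7×10^-6 / 3.890×10^-2 = 2.05×10^-3 atm = 2050 μatm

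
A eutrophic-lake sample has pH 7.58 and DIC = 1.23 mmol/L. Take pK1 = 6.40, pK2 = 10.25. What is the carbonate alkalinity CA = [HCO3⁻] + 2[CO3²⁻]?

CA = [HCO3⁻] + 2[CO3²⁻] = (α₁ + 2α₂)·DIC
At pH 7.58: [H⁺]/K1 = 10^-1.18 = 0.066069, K2/[H⁺] = 10^-2.67 = 0.0021380
α₁ = 1/(1 + 0.066069 + 0.0021380) = 1/1.0682 = 0.9361; α₂ = α₁·K2/[H⁺] = 0.002001
α₁ + 2α₂ = 0.9402
CA = 0.9402 × 1.23 = 1.16 mmol/L

CA = 1.16 mmol/L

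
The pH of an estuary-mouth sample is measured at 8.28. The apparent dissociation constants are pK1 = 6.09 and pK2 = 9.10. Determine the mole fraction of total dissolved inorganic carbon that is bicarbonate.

α₁ = 0.864

α₁ = 1 / (1 + [H⁺]/K1 + K2/[H⁺]) = 1 / (1 + 10^-2.19 + 10^-0.82)
   = 1 / (1 + 0.0064565 + 0.15136) = 1/1.1578 = 0.8637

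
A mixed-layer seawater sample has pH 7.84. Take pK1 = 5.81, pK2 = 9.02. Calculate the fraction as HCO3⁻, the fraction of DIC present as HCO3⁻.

α₁ = 0.930

α₁ = 1 / (1 + [H⁺]/K1 + K2/[H⁺]) = 1 / (1 + 10^-2.03 + 10^-1.18)
   = 1 / (1 + 0.0093325 + 0.066069) = 1/1.0754 = 0.9299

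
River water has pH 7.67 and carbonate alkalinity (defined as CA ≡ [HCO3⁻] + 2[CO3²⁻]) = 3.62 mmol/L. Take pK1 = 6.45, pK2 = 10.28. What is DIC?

DIC = 3.83 mmol/L

CA = [HCO3⁻] + 2[CO3²⁻] = (α₁ + 2α₂)·DIC
At pH 7.67: [H⁺]/K1 = 10^-1.22 = 0.060256, K2/[H⁺] = 10^-2.61 = 0.0024547
α₁ = 1/(1 + 0.060256 + 0.0024547) = 1/1.0627 = 0.9410; α₂ = α₁·K2/[H⁺] = 0.002310
α₁ + 2α₂ = 0.9456
DIC = CA / (α₁ + 2α₂) = 3.62 / 0.9456 = 3.83 mmol/L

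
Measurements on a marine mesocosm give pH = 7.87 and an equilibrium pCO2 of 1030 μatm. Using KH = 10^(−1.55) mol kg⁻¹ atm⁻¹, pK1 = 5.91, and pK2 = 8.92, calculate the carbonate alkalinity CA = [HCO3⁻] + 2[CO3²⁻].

CA = 3.12 mmol/kg

[CO2*] = KH · pCO2 = 10^(−1.55) × 1030×10^-6 = 2.903×10^-5 mol/kg
α₀ = 1/(1 + K1/[H⁺] + K1K2/[H⁺]²) = 1/(1 + 10^+1.96 + 10^+0.91) = 0.009967
DIC = [CO2*]/α₀ = 2.903×10^-5 / 0.009967 = 2.912 mmol/kg
CA = (α₁ + 2α₂)·DIC = (0.9090 + 2×0.08102) × 2.912 = 3.12 mmol/kg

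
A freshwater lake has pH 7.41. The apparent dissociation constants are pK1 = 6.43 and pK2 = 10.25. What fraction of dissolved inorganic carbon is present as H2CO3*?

α₀ = 0.0947

α₀ = 1 / (1 + K1/[H⁺] + K1K2/[H⁺]²) = 1 / (1 + 10^+0.98 + 10^-1.86)
   = 1 / (1 + 9.5499 + 0.013804) = 1/10.564 = 0.09466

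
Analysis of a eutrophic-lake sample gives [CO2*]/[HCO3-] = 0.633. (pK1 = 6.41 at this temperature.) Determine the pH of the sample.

pH = 6.61

From K1 = [H⁺][HCO3-]/[CO2*]:  pH = pK1 − log₁₀([CO2*]/[HCO3-])
log₁₀(0.633) = -0.199
pH = 6.41 − (-0.199) = 6.61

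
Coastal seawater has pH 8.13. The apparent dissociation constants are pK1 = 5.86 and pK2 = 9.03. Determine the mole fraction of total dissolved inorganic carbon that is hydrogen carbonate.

α₁ = 1 / (1 + [H⁺]/K1 + K2/[H⁺]) = 1 / (1 + 10^-2.27 + 10^-0.90)
   = 1 / (1 + 0.0053703 + 0.12589) = 1/1.1313 = 0.8840

α₁ = 0.884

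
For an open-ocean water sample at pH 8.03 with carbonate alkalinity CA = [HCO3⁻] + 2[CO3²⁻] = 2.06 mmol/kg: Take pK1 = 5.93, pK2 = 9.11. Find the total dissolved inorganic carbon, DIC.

DIC = 1.93 mmol/kg

CA = [HCO3⁻] + 2[CO3²⁻] = (α₁ + 2α₂)·DIC
At pH 8.03: [H⁺]/K1 = 10^-2.10 = 0.0079433, K2/[H⁺] = 10^-1.08 = 0.083176
α₁ = 1/(1 + 0.0079433 + 0.083176) = 1/1.0911 = 0.9165; α₂ = α₁·K2/[H⁺] = 0.07623
α₁ + 2α₂ = 1.0690
DIC = CA / (α₁ + 2α₂) = 2.06 / 1.0690 = 1.93 mmol/kg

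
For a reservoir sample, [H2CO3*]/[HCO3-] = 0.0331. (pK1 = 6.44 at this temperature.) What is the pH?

pH = 7.92

From K1 = [H⁺][HCO3-]/[H2CO3*]:  pH = pK1 − log₁₀([H2CO3*]/[HCO3-])
log₁₀(0.0331) = -1.480
pH = 6.44 − (-1.480) = 7.92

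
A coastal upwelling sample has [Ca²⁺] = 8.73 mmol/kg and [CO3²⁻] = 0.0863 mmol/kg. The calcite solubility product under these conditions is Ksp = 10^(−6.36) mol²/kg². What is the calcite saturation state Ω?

Ksp = 10^(−6.36) = 4.365×10^-7
Ω = [Ca²⁺][CO3²⁻]/Ksp = (8.73×10^-3)(0.0863×10^-3) / 4.365×10^-7 = 1.73

Ω = 1.73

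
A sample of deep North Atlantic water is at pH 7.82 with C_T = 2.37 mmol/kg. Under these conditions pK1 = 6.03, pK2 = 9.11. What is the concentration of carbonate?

[CO3²⁻] = 0.114 mmol/kg

α₂ = 1 / (1 + [H⁺]/K2 + [H⁺]²/(K1K2)) = 1 / (1 + 10^+1.29 + 10^-0.50)
   = 1 / (1 + 19.498 + 0.31623) = 1/20.815 = 0.04804
[CO3²⁻] = α₂ × DIC = 0.04804 × 2.37 = 0.114 mmol/kg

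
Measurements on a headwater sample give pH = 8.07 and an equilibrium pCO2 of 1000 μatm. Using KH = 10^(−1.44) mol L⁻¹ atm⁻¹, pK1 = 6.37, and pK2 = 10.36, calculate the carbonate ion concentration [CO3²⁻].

[CO2*] = KH · pCO2 = 10^(−1.44) × 1000×10^-6 = 3.631×10^-5 mol/L
α₀ = 1/(1 + K1/[H⁺] + K1K2/[H⁺]²) = 1/(1 + 10^+1.70 + 10^-0.59) = 0.01946
DIC = [CO2*]/α₀ = 3.631×10^-5 / 0.01946 = 1.865 mmol/L
[CO3²⁻] = α₂·DIC; α₂ = 0.005003, so [CO3²⁻] = 0.005003 × 1.865 = 0.00933 mmol/L = 9.33 μmol/L

[CO3²⁻] = 9.33 μmol/L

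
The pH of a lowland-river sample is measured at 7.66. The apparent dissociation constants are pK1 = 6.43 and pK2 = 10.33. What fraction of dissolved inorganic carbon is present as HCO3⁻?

α₁ = 0.942

α₁ = 1 / (1 + [H⁺]/K1 + K2/[H⁺]) = 1 / (1 + 10^-1.23 + 10^-2.67)
   = 1 / (1 + 0.058884 + 0.0021380) = 1/1.0610 = 0.9425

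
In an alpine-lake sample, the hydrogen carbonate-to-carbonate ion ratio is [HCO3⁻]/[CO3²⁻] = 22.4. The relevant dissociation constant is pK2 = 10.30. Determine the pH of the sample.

pH = 8.95

From K2 = [H⁺][CO3²⁻]/[HCO3⁻]:  pH = pK2 − log₁₀([HCO3⁻]/[CO3²⁻])
log₁₀(22.4) = +1.350
pH = 10.30 − (+1.350) = 8.95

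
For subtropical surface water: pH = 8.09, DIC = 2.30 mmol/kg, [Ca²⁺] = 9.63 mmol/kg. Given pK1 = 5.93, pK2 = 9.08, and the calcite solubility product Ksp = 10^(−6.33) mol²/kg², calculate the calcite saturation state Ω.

Ω = 4.37

α₂ = 1 / (1 + [H⁺]/K2 + [H⁺]²/(K1K2)) = 1 / (1 + 10^+0.99 + 10^-1.17)
   = 1 / (1 + 9.7724 + 0.067608) = 1/10.840 = 0.09225
[CO3²⁻] = α₂ × DIC = 0.09225 × 2.30 = 0.2122 mmol/kg
Ksp = 10^(−6.33) = 4.677×10^-7
Ω = [Ca²⁺][CO3²⁻]/Ksp = (9.63×10^-3)(2.122×10^-4) / 4.677×10^-7 = 4.37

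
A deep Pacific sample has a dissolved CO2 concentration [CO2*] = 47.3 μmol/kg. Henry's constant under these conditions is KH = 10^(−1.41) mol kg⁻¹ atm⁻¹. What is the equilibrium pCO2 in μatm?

pCO2 = 1220 μatm

KH = 10^(−1.41) = 3.890×10^-2 mol kg⁻¹ atm⁻¹
pCO2 = [CO2*]/KH = 47.3×10^-6 / 3.890×10^-2 = 1.22×10^-3 atm = 1220 μatm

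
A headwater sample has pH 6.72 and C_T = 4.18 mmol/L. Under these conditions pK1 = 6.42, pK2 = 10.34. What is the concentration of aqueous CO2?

[CO2*] = 1.40 mmol/L

α₀ = 1 / (1 + K1/[H⁺] + K1K2/[H⁺]²) = 1 / (1 + 10^+0.30 + 10^-3.32)
   = 1 / (1 + 1.9953 + 0.00047863) = 1/2.9957 = 0.3338
[CO2*] = α₀ × DIC = 0.3338 × 4.18 = 1.40 mmol/L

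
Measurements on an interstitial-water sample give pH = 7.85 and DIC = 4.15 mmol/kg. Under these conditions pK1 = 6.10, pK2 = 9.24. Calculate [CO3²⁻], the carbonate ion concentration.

[CO3²⁻] = 0.160 mmol/kg

α₂ = 1 / (1 + [H⁺]/K2 + [H⁺]²/(K1K2)) = 1 / (1 + 10^+1.39 + 10^-0.36)
   = 1 / (1 + 24.547 + 0.43652) = 1/25.984 = 0.03849
[CO3²⁻] = α₂ × DIC = 0.03849 × 4.15 = 0.160 mmol/kg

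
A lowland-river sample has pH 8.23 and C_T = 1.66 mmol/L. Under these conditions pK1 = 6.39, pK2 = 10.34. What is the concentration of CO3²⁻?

α₂ = 1 / (1 + [H⁺]/K2 + [H⁺]²/(K1K2)) = 1 / (1 + 10^+2.11 + 10^+0.27)
   = 1 / (1 + 128.82 + 1.8621) = 1/131.69 = 0.007594
[CO3²⁻] = α₂ × DIC = 0.007594 × 1.66 = 0.0126 mmol/L = 12.6 μmol/L

[CO3²⁻] = 12.6 μmol/L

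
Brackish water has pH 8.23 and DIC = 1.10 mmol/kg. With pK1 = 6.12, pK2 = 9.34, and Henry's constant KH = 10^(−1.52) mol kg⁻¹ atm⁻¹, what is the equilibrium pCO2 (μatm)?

α₀ = 1 / (1 + K1/[H⁺] + K1K2/[H⁺]²) = 1 / (1 + 10^+2.11 + 10^+1.00)
   = 1 / (1 + 128.82 + 10.000) = 1/139.82 = 0.007152
[CO2*] = α₀ × DIC = 0.007152 × 1.10 = 0.007867 mmol/kg = 7.867 μmol/kg
pCO2 = [CO2*]/KH = 7.867×10^-6 / 3.020×10^-2 = 261 μatm

pCO2 = 261 μatm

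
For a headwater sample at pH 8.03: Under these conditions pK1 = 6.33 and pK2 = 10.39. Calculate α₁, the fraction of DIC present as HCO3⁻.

α₁ = 0.976

α₁ = 1 / (1 + [H⁺]/K1 + K2/[H⁺]) = 1 / (1 + 10^-1.70 + 10^-2.36)
   = 1 / (1 + 0.019953 + 0.0043652) = 1/1.0243 = 0.9763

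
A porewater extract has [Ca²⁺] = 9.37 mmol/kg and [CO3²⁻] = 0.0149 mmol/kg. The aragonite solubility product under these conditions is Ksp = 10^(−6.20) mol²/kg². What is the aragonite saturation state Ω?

Ksp = 10^(−6.20) = 6.310×10^-7
Ω = [Ca²⁺][CO3²⁻]/Ksp = (9.37×10^-3)(0.0149×10^-3) / 6.310×10^-7 = 0.221

Ω = 0.221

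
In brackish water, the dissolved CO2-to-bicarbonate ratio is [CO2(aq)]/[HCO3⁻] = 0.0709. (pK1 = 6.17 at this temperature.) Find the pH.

pH = 7.32

From K1 = [H⁺][HCO3⁻]/[CO2(aq)]:  pH = pK1 − log₁₀([CO2(aq)]/[HCO3⁻])
log₁₀(0.0709) = -1.149
pH = 6.17 − (-1.149) = 7.32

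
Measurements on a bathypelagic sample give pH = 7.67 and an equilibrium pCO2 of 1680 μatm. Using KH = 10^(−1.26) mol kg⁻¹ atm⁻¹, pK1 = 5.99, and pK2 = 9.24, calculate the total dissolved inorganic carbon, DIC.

[CO2*] = KH · pCO2 = 10^(−1.26) × 1680×10^-6 = 9.232×10^-5 mol/kg
α₀ = 1/(1 + K1/[H⁺] + K1K2/[H⁺]²) = 1/(1 + 10^+1.68 + 10^+0.11) = 0.01994
DIC = [CO2*]/α₀ = 9.232×10^-5 / 0.01994 = 4.63 mmol/kg

DIC = 4.63 mmol/kg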